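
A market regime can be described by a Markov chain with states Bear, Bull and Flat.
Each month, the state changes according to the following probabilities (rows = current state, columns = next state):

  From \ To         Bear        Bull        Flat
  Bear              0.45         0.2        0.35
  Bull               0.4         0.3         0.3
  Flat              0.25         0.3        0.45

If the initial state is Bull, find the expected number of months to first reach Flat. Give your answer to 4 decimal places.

Let t(s) be the expected number of months to first reach Flat from state s, with t(Flat) = 0. Conditioning on the first month:
t(Bear) = 1 + 0.45·t(Bear) + 0.2·t(Bull)
t(Bull) = 1 + 0.4·t(Bear) + 0.3·t(Bull)
Solving: t(Bear) = 2.9508, t(Bull) = 3.1148.
Expected months from Bull to Flat: 3.1148.

3.1148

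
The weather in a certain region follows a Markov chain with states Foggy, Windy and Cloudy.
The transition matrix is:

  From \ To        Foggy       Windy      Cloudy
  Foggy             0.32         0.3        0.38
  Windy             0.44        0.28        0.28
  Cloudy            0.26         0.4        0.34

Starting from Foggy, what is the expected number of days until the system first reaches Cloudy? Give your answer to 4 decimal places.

2.8523

Let t(s) be the expected number of days to first reach Cloudy from state s, with t(Cloudy) = 0. Conditioning on the first day:
t(Foggy) = 1 + 0.32·t(Foggy) + 0.3·t(Windy)
t(Windy) = 1 + 0.44·t(Foggy) + 0.28·t(Windy)
Solving: t(Foggy) = 2.8523, t(Windy) = 3.1320.
Expected days from Foggy to Cloudy: 2.8523.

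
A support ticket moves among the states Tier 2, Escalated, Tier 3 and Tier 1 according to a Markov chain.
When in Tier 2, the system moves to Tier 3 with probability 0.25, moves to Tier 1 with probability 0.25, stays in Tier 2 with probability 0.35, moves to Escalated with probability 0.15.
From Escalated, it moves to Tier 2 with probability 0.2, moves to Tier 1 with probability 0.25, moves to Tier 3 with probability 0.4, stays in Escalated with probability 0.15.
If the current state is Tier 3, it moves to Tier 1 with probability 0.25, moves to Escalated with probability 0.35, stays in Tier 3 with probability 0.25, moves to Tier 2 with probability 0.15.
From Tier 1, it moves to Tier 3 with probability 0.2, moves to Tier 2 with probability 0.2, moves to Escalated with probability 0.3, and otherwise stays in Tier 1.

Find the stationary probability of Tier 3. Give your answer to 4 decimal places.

0.2735

Let the stationary distribution be π with π = πP and π_1 + π_2 + π_3 + π_4 = 1.
π_1 = 0.35·π_1 + 0.2·π_2 + 0.15·π_3 + 0.2·π_4
π_2 = 0.15·π_1 + 0.15·π_2 + 0.35·π_3 + 0.3·π_4
π_3 = 0.25·π_1 + 0.4·π_2 + 0.25·π_3 + 0.2·π_4
Solving with the normalization constraint gives π = (0.2192, 0.2442, 0.2735, 0.2632).
So the stationary probability of Tier 3 is 0.2735.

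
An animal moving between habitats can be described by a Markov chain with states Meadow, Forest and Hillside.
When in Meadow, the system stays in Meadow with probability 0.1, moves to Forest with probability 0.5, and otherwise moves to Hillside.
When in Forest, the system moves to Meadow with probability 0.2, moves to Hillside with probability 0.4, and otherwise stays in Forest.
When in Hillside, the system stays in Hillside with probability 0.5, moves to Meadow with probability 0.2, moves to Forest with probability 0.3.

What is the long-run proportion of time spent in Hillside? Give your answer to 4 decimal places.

0.4444

Let the stationary distribution be π with π = πP and π_1 + π_2 + π_3 = 1.
π_1 = 0.1·π_1 + 0.2·π_2 + 0.2·π_3
π_2 = 0.5·π_1 + 0.4·π_2 + 0.3·π_3
Solving with the normalization constraint gives π = (0.1818, 0.3737, 0.4444).
So the stationary probability of Hillside is 0.4444.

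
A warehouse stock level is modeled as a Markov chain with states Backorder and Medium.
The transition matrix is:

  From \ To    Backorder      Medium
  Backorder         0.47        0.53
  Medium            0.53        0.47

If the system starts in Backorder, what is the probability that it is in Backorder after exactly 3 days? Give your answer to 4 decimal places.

0.4999

Propagate the distribution vector 3 days from Backorder.
After 0 days: (1.0000, 0.0000)
After 1 day: (0.4700, 0.5300)
After 2 days: (0.5018, 0.4982)
After 3 days: (0.4999, 0.5001)
P(in Backorder after 3 days) = 0.4999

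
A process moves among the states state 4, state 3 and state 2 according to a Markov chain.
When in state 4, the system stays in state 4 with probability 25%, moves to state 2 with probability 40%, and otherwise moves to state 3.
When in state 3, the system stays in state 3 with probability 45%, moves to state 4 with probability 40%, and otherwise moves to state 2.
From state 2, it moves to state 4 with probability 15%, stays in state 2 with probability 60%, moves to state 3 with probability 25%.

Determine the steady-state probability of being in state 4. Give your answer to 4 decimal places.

0.2626

Let the stationary distribution be π with π = πP and π_1 + π_2 + π_3 = 1.
π_1 = 0.25·π_1 + 0.4·π_2 + 0.15·π_3
π_2 = 0.35·π_1 + 0.45·π_2 + 0.25·π_3
Solving with the normalization constraint gives π = (0.2626, 0.3453, 0.3921).
So the stationary probability of state 4 is 0.2626.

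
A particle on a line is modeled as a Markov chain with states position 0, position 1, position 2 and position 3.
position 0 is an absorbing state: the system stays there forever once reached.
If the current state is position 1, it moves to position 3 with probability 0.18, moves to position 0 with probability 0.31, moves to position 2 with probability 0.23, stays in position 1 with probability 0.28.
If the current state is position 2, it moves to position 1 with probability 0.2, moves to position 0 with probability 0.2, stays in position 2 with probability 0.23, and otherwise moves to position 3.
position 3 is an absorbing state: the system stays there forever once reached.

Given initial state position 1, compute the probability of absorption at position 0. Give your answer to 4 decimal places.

Let h(s) be the probability of absorption at position 0 starting from transient state s. Then h(position 0) = 1 and h(position 3) = 0. By first-step analysis:
h(position 1) = 0.31·1 + 0.28·h(position 1) + 0.23·h(position 2) + 0.18·0
h(position 2) = 0.2·1 + 0.2·h(position 1) + 0.23·h(position 2) + 0.37·0
Solving: h(position 1) = 0.5600, h(position 2) = 0.4052.
Starting from position 1, the probability is 0.5600.

0.5600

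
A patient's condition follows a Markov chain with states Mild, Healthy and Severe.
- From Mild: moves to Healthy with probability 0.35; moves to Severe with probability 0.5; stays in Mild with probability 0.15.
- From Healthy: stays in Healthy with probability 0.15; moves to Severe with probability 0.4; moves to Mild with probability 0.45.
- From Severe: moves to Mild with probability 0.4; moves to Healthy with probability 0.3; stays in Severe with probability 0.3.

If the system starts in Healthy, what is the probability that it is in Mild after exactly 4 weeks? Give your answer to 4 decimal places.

0.3282

Propagate the distribution vector 4 weeks from Healthy.
After 0 weeks: (0.0000, 1.0000, 0.0000)
After 1 week: (0.4500, 0.1500, 0.4000)
After 2 weeks: (0.2950, 0.3000, 0.4050)
After 3 weeks: (0.3413, 0.2698, 0.3890)
After 4 weeks: (0.3282, 0.2766, 0.3952)
P(in Mild after 4 weeks) = 0.3282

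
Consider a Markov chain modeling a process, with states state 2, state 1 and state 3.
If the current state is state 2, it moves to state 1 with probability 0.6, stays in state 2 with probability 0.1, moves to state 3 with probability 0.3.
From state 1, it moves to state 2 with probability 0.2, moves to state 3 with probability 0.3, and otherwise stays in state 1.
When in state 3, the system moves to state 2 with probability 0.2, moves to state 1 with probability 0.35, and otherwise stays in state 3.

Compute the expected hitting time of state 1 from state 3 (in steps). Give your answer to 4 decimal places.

2.5287

Let t(s) be the expected number of steps to first reach state 1 from state s, with t(state 1) = 0. Conditioning on the first step:
t(state 2) = 1 + 0.1·t(state 2) + 0.3·t(state 3)
t(state 3) = 1 + 0.2·t(state 2) + 0.45·t(state 3)
Solving: t(state 2) = 1.9540, t(state 3) = 2.5287.
Expected steps from state 3 to state 1: 2.5287.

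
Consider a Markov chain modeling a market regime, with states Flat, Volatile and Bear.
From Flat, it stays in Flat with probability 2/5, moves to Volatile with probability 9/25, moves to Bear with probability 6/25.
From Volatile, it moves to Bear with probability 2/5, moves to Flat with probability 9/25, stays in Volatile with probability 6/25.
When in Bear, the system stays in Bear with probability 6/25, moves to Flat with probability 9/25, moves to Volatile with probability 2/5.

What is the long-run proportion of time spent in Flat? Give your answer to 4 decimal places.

Let the stationary distribution be π with π = πP and π_1 + π_2 + π_3 = 1.
π_1 = 0.4·π_1 + 0.36·π_2 + 0.36·π_3
π_2 = 0.36·π_1 + 0.24·π_2 + 0.4·π_3
Solving with the normalization constraint gives π = (0.3750, 0.3319, 0.2931).
So the stationary probability of Flat is 0.3750.

0.3750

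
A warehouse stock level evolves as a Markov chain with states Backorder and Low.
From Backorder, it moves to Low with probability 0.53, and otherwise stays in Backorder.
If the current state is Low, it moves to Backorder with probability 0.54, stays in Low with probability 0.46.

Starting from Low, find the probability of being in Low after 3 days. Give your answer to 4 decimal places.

0.4952

Propagate the distribution vector 3 days from Low.
After 0 days: (0.0000, 1.0000)
After 1 day: (0.5400, 0.4600)
After 2 days: (0.5022, 0.4978)
After 3 days: (0.5048, 0.4952)
P(in Low after 3 days) = 0.4952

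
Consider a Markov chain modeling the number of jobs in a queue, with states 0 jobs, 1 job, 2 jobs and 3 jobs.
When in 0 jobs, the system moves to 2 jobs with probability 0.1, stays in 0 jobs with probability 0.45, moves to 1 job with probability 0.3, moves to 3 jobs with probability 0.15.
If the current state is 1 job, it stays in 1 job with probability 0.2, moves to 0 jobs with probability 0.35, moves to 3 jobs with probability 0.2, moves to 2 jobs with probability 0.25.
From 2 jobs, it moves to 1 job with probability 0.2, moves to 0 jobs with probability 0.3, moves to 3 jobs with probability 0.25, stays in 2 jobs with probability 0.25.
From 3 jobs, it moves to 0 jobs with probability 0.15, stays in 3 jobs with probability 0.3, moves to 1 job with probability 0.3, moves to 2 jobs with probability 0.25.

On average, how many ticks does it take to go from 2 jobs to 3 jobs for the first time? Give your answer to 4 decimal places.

Let t(s) be the expected number of ticks to first reach 3 jobs from state s, with t(3 jobs) = 0. Conditioning on the first tick:
t(0 jobs) = 1 + 0.45·t(0 jobs) + 0.3·t(1 job) + 0.1·t(2 jobs)
t(1 job) = 1 + 0.35·t(0 jobs) + 0.2·t(1 job) + 0.25·t(2 jobs)
t(2 jobs) = 1 + 0.3·t(0 jobs) + 0.2·t(1 job) + 0.25·t(2 jobs)
Solving: t(0 jobs) = 5.5800, t(1 job) = 5.2423, t(2 jobs) = 4.9633.
Expected ticks from 2 jobs to 3 jobs: 4.9633.

4.9633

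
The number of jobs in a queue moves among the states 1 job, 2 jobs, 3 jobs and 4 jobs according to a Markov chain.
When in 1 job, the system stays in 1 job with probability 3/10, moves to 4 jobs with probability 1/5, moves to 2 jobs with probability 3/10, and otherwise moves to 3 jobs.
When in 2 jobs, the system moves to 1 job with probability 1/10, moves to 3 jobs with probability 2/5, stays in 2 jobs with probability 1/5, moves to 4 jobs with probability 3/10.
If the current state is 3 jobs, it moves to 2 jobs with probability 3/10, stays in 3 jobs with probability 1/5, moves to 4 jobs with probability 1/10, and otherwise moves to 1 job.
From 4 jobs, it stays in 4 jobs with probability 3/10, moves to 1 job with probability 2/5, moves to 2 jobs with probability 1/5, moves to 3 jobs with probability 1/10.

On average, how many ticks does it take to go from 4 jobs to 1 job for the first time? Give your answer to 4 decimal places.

Let t(s) be the expected number of ticks to first reach 1 job from state s, with t(1 job) = 0. Conditioning on the first tick:
t(2 jobs) = 1 + 0.2·t(2 jobs) + 0.4·t(3 jobs) + 0.3·t(4 jobs)
t(3 jobs) = 1 + 0.3·t(2 jobs) + 0.2·t(3 jobs) + 0.1·t(4 jobs)
t(4 jobs) = 1 + 0.2·t(2 jobs) + 0.1·t(3 jobs) + 0.3·t(4 jobs)
Solving: t(2 jobs) = 3.9175, t(3 jobs) = 3.0928, t(4 jobs) = 2.9897.
Expected ticks from 4 jobs to 1 job: 2.9897.

2.9897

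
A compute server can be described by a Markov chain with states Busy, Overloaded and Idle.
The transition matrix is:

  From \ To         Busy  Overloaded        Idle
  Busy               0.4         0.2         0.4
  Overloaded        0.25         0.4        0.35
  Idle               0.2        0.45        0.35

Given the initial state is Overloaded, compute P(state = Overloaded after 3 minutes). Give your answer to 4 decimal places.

0.3641

Propagate the distribution vector 3 minutes from Overloaded.
After 0 minutes: (0.0000, 1.0000, 0.0000)
After 1 minute: (0.2500, 0.4000, 0.3500)
After 2 minutes: (0.2700, 0.3675, 0.3625)
After 3 minutes: (0.2724, 0.3641, 0.3635)
P(in Overloaded after 3 minutes) = 0.3641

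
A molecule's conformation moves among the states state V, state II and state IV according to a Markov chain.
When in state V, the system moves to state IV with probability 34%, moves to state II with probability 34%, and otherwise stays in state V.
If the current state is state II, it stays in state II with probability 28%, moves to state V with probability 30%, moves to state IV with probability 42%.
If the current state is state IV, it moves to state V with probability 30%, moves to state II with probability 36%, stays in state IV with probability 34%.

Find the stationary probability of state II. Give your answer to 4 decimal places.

0.3277

Let the stationary distribution be π with π = πP and π_1 + π_2 + π_3 = 1.
π_1 = 0.32·π_1 + 0.3·π_2 + 0.3·π_3
π_2 = 0.34·π_1 + 0.28·π_2 + 0.36·π_3
Solving with the normalization constraint gives π = (0.3061, 0.3277, 0.3662).
So the stationary probability of state II is 0.3277.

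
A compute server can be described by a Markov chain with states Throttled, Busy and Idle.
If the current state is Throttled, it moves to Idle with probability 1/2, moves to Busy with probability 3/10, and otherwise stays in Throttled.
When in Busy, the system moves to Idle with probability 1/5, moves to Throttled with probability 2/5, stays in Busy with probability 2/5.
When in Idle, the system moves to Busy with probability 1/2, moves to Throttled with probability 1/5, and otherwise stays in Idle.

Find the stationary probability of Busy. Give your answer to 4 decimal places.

0.4035

Let the stationary distribution be π with π = πP and π_1 + π_2 + π_3 = 1.
π_1 = 0.2·π_1 + 0.4·π_2 + 0.2·π_3
π_2 = 0.3·π_1 + 0.4·π_2 + 0.5·π_3
Solving with the normalization constraint gives π = (0.2807, 0.4035, 0.3158).
So the stationary probability of Busy is 0.4035.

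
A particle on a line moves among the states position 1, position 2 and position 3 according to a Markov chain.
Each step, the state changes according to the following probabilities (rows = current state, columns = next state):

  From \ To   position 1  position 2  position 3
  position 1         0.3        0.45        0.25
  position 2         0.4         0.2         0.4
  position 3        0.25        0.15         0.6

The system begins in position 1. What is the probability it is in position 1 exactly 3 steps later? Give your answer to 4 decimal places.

0.3060

Propagate the distribution vector 3 steps from position 1.
After 0 steps: (1.0000, 0.0000, 0.0000)
After 1 step: (0.3000, 0.4500, 0.2500)
After 2 steps: (0.3325, 0.2625, 0.4050)
After 3 steps: (0.3060, 0.2629, 0.4311)
P(in position 1 after 3 steps) = 0.3060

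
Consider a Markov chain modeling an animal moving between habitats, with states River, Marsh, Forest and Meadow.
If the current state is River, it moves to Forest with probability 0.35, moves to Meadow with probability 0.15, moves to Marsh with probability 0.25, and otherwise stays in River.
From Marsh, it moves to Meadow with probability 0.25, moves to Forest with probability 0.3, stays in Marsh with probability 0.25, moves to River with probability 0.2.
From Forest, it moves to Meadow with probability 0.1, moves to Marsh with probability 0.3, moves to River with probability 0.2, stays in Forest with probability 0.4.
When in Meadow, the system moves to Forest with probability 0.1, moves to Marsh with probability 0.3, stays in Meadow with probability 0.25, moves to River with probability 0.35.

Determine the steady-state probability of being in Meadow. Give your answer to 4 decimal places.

Let the stationary distribution be π with π = πP and π_1 + π_2 + π_3 + π_4 = 1.
π_1 = 0.25·π_1 + 0.2·π_2 + 0.2·π_3 + 0.35·π_4
π_2 = 0.25·π_1 + 0.25·π_2 + 0.3·π_3 + 0.3·π_4
π_3 = 0.35·π_1 + 0.3·π_2 + 0.4·π_3 + 0.1·π_4
Solving with the normalization constraint gives π = (0.2390, 0.2743, 0.3066, 0.1801).
So the stationary probability of Meadow is 0.1801.

0.1801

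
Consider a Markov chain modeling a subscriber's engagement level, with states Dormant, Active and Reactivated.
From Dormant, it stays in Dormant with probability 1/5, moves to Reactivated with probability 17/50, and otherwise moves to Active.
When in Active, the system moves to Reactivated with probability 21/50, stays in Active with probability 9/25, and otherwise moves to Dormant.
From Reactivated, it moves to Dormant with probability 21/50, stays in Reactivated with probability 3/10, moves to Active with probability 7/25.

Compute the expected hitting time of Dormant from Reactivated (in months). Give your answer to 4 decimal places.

2.7845

Let t(s) be the expected number of months to first reach Dormant from state s, with t(Dormant) = 0. Conditioning on the first month:
t(Active) = 1 + 0.36·t(Active) + 0.42·t(Reactivated)
t(Reactivated) = 1 + 0.28·t(Active) + 0.3·t(Reactivated)
Solving: t(Active) = 3.3898, t(Reactivated) = 2.7845.
Expected months from Reactivated to Dormant: 2.7845.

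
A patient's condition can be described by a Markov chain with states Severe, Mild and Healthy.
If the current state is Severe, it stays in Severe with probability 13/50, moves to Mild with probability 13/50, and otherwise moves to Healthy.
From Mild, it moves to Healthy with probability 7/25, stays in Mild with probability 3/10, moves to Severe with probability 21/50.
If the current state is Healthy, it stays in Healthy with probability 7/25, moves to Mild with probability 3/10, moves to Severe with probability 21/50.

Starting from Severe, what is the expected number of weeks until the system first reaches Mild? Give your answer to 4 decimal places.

3.6232

Let t(s) be the expected number of weeks to first reach Mild from state s, with t(Mild) = 0. Conditioning on the first week:
t(Severe) = 1 + 0.26·t(Severe) + 0.48·t(Healthy)
t(Healthy) = 1 + 0.42·t(Severe) + 0.28·t(Healthy)
Solving: t(Severe) = 3.6232, t(Healthy) = 3.5024.
Expected weeks from Severe to Mild: 3.6232.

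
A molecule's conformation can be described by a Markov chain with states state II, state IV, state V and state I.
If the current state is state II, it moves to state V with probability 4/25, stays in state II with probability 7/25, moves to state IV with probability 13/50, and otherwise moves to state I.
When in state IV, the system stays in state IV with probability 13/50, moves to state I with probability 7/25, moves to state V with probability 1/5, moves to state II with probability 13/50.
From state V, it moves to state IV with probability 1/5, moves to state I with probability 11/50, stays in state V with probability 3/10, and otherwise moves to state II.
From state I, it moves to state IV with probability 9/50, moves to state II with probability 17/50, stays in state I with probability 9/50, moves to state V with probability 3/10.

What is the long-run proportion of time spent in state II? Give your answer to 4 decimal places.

0.2903

Let the stationary distribution be π with π = πP and π_1 + π_2 + π_3 + π_4 = 1.
π_1 = 0.28·π_1 + 0.26·π_2 + 0.28·π_3 + 0.34·π_4
π_2 = 0.26·π_1 + 0.26·π_2 + 0.2·π_3 + 0.18·π_4
π_3 = 0.16·π_1 + 0.2·π_2 + 0.3·π_3 + 0.3·π_4
Solving with the normalization constraint gives π = (0.2903, 0.2260, 0.2368, 0.2469).
So the stationary probability of state II is 0.2903.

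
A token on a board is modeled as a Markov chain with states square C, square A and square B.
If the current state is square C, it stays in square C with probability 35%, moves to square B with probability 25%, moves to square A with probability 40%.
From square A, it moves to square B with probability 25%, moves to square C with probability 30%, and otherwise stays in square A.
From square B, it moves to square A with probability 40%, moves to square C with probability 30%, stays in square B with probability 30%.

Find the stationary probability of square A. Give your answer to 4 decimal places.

0.4211

Let the stationary distribution be π with π = πP and π_1 + π_2 + π_3 = 1.
π_1 = 0.35·π_1 + 0.3·π_2 + 0.3·π_3
π_2 = 0.4·π_1 + 0.45·π_2 + 0.4·π_3
Solving with the normalization constraint gives π = (0.3158, 0.4211, 0.2632).
So the stationary probability of square A is 0.4211.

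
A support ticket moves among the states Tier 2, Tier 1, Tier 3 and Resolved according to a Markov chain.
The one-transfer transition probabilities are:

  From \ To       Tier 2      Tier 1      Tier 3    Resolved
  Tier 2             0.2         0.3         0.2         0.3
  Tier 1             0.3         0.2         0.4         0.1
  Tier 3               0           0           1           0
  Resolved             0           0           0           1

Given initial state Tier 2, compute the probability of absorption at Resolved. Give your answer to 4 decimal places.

Let h(s) be the probability of absorption at Resolved starting from transient state s. Then h(Resolved) = 1 and h(Tier 3) = 0. By first-step analysis:
h(Tier 2) = 0.2·h(Tier 2) + 0.3·h(Tier 1) + 0.2·0 + 0.3·1
h(Tier 1) = 0.3·h(Tier 2) + 0.2·h(Tier 1) + 0.4·0 + 0.1·1
Solving: h(Tier 2) = 0.4909, h(Tier 1) = 0.3091.
Starting from Tier 2, the probability is 0.4909.

0.4909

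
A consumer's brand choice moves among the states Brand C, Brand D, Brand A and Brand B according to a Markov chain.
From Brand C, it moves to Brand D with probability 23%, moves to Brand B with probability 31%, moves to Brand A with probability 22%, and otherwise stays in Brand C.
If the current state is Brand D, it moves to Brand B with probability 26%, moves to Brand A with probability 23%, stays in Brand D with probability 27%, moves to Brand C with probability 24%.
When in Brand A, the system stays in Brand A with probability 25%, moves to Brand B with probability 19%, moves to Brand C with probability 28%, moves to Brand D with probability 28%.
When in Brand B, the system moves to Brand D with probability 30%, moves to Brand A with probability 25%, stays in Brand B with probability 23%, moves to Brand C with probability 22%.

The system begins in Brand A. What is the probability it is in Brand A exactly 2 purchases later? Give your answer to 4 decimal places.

Propagate the distribution vector 2 purchases from Brand A.
After 0 purchases: (0.0000, 0.0000, 1.0000, 0.0000)
After 1 purchase: (0.2800, 0.2800, 0.2500, 0.1900)
After 2 purchases: (0.2462, 0.2670, 0.2360, 0.2508)
P(in Brand A after 2 purchases) = 0.2360

0.2360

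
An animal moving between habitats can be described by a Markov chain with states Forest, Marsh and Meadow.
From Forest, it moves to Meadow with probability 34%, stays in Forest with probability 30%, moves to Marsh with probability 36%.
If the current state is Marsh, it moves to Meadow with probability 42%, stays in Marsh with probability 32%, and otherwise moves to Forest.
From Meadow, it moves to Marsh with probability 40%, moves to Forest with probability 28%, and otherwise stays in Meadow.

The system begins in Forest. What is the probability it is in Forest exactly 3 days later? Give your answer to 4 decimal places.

0.2784

Propagate the distribution vector 3 days from Forest.
After 0 days: (1.0000, 0.0000, 0.0000)
After 1 day: (0.3000, 0.3600, 0.3400)
After 2 days: (0.2788, 0.3592, 0.3620)
After 3 days: (0.2784, 0.3601, 0.3615)
P(in Forest after 3 days) = 0.2784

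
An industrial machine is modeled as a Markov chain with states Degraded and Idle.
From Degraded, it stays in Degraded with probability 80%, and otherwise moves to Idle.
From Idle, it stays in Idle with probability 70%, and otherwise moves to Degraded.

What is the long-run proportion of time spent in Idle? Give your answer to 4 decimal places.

0.4000

Let the stationary distribution be π with π = πP and π_1 + π_2 = 1.
π_1 = 0.8·π_1 + 0.3·π_2
Solving with the normalization constraint gives π = (0.6000, 0.4000).
So the stationary probability of Idle is 0.4000.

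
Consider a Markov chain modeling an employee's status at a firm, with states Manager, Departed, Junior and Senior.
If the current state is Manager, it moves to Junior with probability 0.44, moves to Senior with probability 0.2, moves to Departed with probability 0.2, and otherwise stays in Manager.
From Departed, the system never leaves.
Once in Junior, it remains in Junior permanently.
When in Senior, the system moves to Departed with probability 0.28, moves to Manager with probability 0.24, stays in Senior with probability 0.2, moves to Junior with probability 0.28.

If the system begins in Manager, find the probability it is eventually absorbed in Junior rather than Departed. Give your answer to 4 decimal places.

0.6538

Let h(s) be the probability of absorption at Junior starting from transient state s. Then h(Junior) = 1 and h(Departed) = 0. By first-step analysis:
h(Manager) = 0.16·h(Manager) + 0.2·0 + 0.44·1 + 0.2·h(Senior)
h(Senior) = 0.24·h(Manager) + 0.28·0 + 0.28·1 + 0.2·h(Senior)
Solving: h(Manager) = 0.6538, h(Senior) = 0.5462.
Starting from Manager, the probability is 0.6538.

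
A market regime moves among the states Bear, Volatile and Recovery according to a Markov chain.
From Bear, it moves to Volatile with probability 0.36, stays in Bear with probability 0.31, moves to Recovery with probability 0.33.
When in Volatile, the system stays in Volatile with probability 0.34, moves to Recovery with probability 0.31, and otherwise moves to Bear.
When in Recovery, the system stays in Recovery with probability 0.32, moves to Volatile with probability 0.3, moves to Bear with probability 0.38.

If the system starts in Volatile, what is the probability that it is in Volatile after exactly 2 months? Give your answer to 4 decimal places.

0.3346

Sum over the intermediate state after 1 month:
P = P(Volatile→Bear)·P(Bear→Volatile) + P(Volatile→Volatile)·P(Volatile→Volatile) + P(Volatile→Recovery)·P(Recovery→Volatile)
  = 0.35×0.36 + 0.34×0.34 + 0.31×0.3
  = 0.1260 + 0.1156 + 0.0930 = 0.3346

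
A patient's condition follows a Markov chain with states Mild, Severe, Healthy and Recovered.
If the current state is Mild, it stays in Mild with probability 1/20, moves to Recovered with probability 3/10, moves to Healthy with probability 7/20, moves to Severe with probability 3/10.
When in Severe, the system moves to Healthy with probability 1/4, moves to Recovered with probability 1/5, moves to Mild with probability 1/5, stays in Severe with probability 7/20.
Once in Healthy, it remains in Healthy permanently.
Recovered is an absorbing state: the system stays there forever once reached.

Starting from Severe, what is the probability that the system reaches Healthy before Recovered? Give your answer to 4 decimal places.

Let h(s) be the probability of absorption at Healthy starting from transient state s. Then h(Healthy) = 1 and h(Recovered) = 0. By first-step analysis:
h(Mild) = 0.05·h(Mild) + 0.3·h(Severe) + 0.35·1 + 0.3·0
h(Severe) = 0.2·h(Mild) + 0.35·h(Severe) + 0.25·1 + 0.2·0
Solving: h(Mild) = 0.5426, h(Severe) = 0.5516.
Starting from Severe, the probability is 0.5516.

0.5516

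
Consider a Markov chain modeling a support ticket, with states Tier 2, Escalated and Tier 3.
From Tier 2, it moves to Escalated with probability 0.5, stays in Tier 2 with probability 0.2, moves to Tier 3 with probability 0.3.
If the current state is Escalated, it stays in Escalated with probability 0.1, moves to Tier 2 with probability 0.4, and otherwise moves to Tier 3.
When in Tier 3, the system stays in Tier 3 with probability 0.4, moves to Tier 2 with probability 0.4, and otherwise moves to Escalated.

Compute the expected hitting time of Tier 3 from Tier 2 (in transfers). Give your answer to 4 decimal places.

2.6923

Let t(s) be the expected number of transfers to first reach Tier 3 from state s, with t(Tier 3) = 0. Conditioning on the first transfer:
t(Tier 2) = 1 + 0.2·t(Tier 2) + 0.5·t(Escalated)
t(Escalated) = 1 + 0.4·t(Tier 2) + 0.1·t(Escalated)
Solving: t(Tier 2) = 2.6923, t(Escalated) = 2.3077.
Expected transfers from Tier 2 to Tier 3: 2.6923.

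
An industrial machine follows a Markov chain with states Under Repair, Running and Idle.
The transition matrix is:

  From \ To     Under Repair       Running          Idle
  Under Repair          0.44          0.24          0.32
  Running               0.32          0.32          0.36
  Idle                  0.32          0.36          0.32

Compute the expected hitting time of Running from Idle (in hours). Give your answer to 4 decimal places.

Let t(s) be the expected number of hours to first reach Running from state s, with t(Running) = 0. Conditioning on the first hour:
t(Under Repair) = 1 + 0.44·t(Under Repair) + 0.32·t(Idle)
t(Idle) = 1 + 0.32·t(Under Repair) + 0.32·t(Idle)
Solving: t(Under Repair) = 3.5920, t(Idle) = 3.1609.
Expected hours from Idle to Running: 3.1609.

3.1609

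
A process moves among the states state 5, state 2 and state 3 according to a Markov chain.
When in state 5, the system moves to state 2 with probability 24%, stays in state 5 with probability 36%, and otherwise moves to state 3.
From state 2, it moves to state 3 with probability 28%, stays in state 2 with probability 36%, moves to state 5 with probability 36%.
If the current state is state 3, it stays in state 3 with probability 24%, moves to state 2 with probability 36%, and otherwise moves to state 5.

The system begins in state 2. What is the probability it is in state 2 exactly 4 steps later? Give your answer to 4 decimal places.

Propagate the distribution vector 4 steps from state 2.
After 0 steps: (0.0000, 1.0000, 0.0000)
After 1 step: (0.3600, 0.3600, 0.2800)
After 2 steps: (0.3712, 0.3168, 0.3120)
After 3 steps: (0.3725, 0.3155, 0.3121)
After 4 steps: (0.3725, 0.3153, 0.3122)
P(in state 2 after 4 steps) = 0.3153

0.3153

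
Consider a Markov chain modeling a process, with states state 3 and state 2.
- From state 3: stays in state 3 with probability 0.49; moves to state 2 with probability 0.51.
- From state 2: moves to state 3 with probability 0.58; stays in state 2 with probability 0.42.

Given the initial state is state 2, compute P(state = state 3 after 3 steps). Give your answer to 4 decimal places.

Propagate the distribution vector 3 steps from state 2.
After 0 steps: (0.0000, 1.0000)
After 1 step: (0.5800, 0.4200)
After 2 steps: (0.5278, 0.4722)
After 3 steps: (0.5325, 0.4675)
P(in state 3 after 3 steps) = 0.5325

0.5325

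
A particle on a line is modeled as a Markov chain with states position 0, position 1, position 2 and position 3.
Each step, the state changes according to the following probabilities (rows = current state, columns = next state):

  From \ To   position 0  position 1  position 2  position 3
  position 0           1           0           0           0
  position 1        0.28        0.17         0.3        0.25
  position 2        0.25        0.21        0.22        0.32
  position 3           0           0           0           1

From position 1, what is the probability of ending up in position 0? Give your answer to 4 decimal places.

Let h(s) be the probability of absorption at position 0 starting from transient state s. Then h(position 0) = 1 and h(position 3) = 0. By first-step analysis:
h(position 1) = 0.28·1 + 0.17·h(position 1) + 0.3·h(position 2) + 0.25·0
h(position 2) = 0.25·1 + 0.21·h(position 1) + 0.22·h(position 2) + 0.32·0
Solving: h(position 1) = 0.5021, h(position 2) = 0.4557.
Starting from position 1, the probability is 0.5021.

0.5021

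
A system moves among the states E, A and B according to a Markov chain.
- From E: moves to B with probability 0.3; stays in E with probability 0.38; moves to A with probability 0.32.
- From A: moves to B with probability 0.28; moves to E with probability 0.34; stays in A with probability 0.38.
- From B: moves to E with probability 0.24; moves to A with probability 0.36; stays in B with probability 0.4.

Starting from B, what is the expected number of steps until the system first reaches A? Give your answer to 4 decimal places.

Let t(s) be the expected number of steps to first reach A from state s, with t(A) = 0. Conditioning on the first step:
t(E) = 1 + 0.38·t(E) + 0.3·t(B)
t(B) = 1 + 0.24·t(E) + 0.4·t(B)
Solving: t(E) = 3.0000, t(B) = 2.8667.
Expected steps from B to A: 2.8667.

2.8667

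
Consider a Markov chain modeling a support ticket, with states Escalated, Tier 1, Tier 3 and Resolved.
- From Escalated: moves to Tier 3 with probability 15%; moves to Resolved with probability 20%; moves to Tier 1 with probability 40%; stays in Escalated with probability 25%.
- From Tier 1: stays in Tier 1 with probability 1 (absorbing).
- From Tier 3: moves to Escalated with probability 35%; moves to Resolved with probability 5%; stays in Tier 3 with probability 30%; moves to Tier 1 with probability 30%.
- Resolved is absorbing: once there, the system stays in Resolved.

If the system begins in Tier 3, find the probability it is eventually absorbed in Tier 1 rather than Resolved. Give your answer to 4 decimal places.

0.7725

Let h(s) be the probability of absorption at Tier 1 starting from transient state s. Then h(Tier 1) = 1 and h(Resolved) = 0. By first-step analysis:
h(Escalated) = 0.25·h(Escalated) + 0.4·1 + 0.15·h(Tier 3) + 0.2·0
h(Tier 3) = 0.35·h(Escalated) + 0.3·1 + 0.3·h(Tier 3) + 0.05·0
Solving: h(Escalated) = 0.6878, h(Tier 3) = 0.7725.
Starting from Tier 3, the probability is 0.7725.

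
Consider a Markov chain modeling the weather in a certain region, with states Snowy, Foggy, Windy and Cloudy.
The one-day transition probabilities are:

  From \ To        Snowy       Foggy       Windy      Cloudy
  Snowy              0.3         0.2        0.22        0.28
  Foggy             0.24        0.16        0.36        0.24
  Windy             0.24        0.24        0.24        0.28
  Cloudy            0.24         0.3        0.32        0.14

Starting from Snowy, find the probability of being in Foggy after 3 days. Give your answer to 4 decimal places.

0.2253

Propagate the distribution vector 3 days from Snowy.
After 0 days: (1.0000, 0.0000, 0.0000, 0.0000)
After 1 day: (0.3000, 0.2000, 0.2200, 0.2800)
After 2 days: (0.2580, 0.2288, 0.2804, 0.2328)
After 3 days: (0.2555, 0.2253, 0.2809, 0.2383)
P(in Foggy after 3 days) = 0.2253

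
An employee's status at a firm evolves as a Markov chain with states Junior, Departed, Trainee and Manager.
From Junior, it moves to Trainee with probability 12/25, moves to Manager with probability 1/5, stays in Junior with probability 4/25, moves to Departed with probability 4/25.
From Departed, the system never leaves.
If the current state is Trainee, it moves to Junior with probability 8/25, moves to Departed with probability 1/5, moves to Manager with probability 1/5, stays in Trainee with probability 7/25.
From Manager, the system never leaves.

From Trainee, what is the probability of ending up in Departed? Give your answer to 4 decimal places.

Let h(s) be the probability of absorption at Departed starting from transient state s. Then h(Departed) = 1 and h(Manager) = 0. By first-step analysis:
h(Junior) = 0.16·h(Junior) + 0.16·1 + 0.48·h(Trainee) + 0.2·0
h(Trainee) = 0.32·h(Junior) + 0.2·1 + 0.28·h(Trainee) + 0.2·0
Solving: h(Junior) = 0.4681, h(Trainee) = 0.4858.
Starting from Trainee, the probability is 0.4858.

0.4858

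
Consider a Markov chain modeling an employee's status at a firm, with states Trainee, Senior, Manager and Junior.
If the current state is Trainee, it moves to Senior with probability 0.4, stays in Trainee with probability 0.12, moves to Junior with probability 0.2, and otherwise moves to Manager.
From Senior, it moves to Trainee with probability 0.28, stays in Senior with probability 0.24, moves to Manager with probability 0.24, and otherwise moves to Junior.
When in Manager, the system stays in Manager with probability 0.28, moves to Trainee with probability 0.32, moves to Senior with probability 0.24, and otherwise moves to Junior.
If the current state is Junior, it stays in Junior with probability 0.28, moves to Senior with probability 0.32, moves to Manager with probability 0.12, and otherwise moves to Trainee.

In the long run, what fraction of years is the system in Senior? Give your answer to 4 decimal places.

Let the stationary distribution be π with π = πP and π_1 + π_2 + π_3 + π_4 = 1.
π_1 = 0.12·π_1 + 0.28·π_2 + 0.32·π_3 + 0.28·π_4
π_2 = 0.4·π_1 + 0.24·π_2 + 0.24·π_3 + 0.32·π_4
π_3 = 0.28·π_1 + 0.24·π_2 + 0.28·π_3 + 0.12·π_4
Solving with the normalization constraint gives π = (0.2494, 0.2975, 0.2329, 0.2202).
So the stationary probability of Senior is 0.2975.

0.2975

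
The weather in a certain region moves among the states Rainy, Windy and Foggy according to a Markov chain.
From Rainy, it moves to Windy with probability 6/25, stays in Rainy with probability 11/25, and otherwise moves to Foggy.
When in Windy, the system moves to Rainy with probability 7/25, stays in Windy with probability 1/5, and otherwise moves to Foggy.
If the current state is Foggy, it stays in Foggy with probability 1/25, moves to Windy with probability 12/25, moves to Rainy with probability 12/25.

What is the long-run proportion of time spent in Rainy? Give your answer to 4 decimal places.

Let the stationary distribution be π with π = πP and π_1 + π_2 + π_3 = 1.
π_1 = 0.44·π_1 + 0.28·π_2 + 0.48·π_3
π_2 = 0.24·π_1 + 0.2·π_2 + 0.48·π_3
Solving with the normalization constraint gives π = (0.4040, 0.2993, 0.2968).
So the stationary probability of Rainy is 0.4040.

0.4040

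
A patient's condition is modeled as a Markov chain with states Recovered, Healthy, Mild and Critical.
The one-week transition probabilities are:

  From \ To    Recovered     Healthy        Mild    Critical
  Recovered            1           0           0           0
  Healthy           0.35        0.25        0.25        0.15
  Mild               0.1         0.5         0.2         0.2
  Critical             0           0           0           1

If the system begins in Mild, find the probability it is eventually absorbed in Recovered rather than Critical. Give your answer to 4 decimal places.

0.5263

Let h(s) be the probability of absorption at Recovered starting from transient state s. Then h(Recovered) = 1 and h(Critical) = 0. By first-step analysis:
h(Healthy) = 0.35·1 + 0.25·h(Healthy) + 0.25·h(Mild) + 0.15·0
h(Mild) = 0.1·1 + 0.5·h(Healthy) + 0.2·h(Mild) + 0.2·0
Solving: h(Healthy) = 0.6421, h(Mild) = 0.5263.
Starting from Mild, the probability is 0.5263.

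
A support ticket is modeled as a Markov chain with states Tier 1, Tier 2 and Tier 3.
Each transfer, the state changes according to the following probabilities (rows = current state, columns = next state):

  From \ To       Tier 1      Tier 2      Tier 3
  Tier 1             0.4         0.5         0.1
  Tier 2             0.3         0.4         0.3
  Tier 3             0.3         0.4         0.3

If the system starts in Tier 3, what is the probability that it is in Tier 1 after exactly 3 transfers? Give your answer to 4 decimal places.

Propagate the distribution vector 3 transfers from Tier 3.
After 0 transfers: (0.0000, 0.0000, 1.0000)
After 1 transfer: (0.3000, 0.4000, 0.3000)
After 2 transfers: (0.3300, 0.4300, 0.2400)
After 3 transfers: (0.3330, 0.4330, 0.2340)
P(in Tier 1 after 3 transfers) = 0.3330

0.3330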